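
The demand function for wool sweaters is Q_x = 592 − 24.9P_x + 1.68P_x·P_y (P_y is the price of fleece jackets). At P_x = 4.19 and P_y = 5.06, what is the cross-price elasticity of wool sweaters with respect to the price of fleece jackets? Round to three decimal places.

0.068

At P_x = 4.19 and P_y = 5.06: Q_x = 523.287.
∂Q_x/∂P_y = 1.68P_x = 1.68(4.19) = 7.0392.
ε = (∂Q_x/∂P_y)(P_y/Q_x) = 7.0392 × (5.06/523.287) ≈ 0.068.
ε > 0: substitutes.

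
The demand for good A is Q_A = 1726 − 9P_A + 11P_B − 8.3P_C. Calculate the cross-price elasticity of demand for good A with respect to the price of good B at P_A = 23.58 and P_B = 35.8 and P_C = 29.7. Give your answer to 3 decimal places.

0.237

At P_A = 23.58 and P_B = 35.8 and P_C = 29.7: Q_A = 1661.07.
∂Q_A/∂P_B = 11.
ε = (∂Q_A/∂P_B)(P_B/Q_A) = 11 × (35.8/1661.07) ≈ 0.237.
Since ε > 0, good A and good B are substitutes.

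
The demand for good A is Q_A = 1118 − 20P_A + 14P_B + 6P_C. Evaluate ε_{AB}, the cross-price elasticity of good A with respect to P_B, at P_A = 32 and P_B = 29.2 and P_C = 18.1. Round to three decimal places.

0.411

At P_A = 32 and P_B = 29.2 and P_C = 18.1: Q_A = 995.4.
∂Q_A/∂P_B = 14.
ε = (∂Q_A/∂P_B)(P_B/Q_A) = 14 × (29.2/995.4) ≈ 0.411.
Since ε > 0, good A and good B are substitutes.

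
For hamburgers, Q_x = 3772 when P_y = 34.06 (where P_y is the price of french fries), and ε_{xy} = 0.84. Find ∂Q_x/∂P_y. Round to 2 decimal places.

ε = (∂Q_x/∂P_y)·(P_y/Q_x) ⇒ ∂Q_x/∂P_y = ε·Q_x/P_y = 0.84 × 3772/34.06 ≈ 93.03.

93.03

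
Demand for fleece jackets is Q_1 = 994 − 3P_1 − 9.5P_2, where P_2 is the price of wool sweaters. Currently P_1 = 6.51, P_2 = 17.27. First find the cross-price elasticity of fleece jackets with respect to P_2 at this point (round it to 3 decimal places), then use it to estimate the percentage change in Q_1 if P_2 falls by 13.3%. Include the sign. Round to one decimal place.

2.7%

At P_1 = 6.51, P_2 = 17.27: Q_1 = 810.405.
∂Q_1/∂P_2 = -9.5.
ε = (∂Q_1/∂P_2)(P_2/Q_1) = -9.5000 × 17.27/810.405 ≈ -0.202.
%ΔQ_1 ≈ ε × %ΔP_2 = -0.202 × (-13.3%) = 2.7%.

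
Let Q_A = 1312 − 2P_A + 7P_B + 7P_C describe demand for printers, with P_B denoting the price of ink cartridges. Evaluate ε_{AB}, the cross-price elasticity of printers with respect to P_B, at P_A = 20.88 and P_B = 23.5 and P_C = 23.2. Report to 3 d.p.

0.103

At P_A = 20.88 and P_B = 23.5 and P_C = 23.2: Q_A = 1597.14.
∂Q_A/∂P_B = 7.
ε = (∂Q_A/∂P_B)(P_B/Q_A) = 7 × (23.5/1597.14) ≈ 0.103.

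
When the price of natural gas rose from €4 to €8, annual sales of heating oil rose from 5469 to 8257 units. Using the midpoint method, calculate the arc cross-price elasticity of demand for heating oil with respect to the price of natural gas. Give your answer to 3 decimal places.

ΔQ_A = 8257 − 5469 = 2788; ΔP_B = 8 − 4 = 4.
Midpoints: Q̄_A = 6863.0, P̄_B = 6.00.
ε = (ΔQ_A/Q̄_A)/(ΔP_B/P̄_B) = (2788/6863.0)/(4/6.00) ≈ 0.609.

0.609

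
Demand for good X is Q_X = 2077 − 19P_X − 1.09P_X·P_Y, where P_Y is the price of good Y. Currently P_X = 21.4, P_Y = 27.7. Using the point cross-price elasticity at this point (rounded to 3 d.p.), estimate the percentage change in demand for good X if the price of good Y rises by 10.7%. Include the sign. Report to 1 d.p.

-6.8%

At P_X = 21.4, P_Y = 27.7: Q_X = 1024.270.
∂Q_X/∂P_Y = -1.09P_X = -23.3260.
ε = (∂Q_X/∂P_Y)(P_Y/Q_X) = -23.3260 × 27.7/1024.270 ≈ -0.631.
%ΔQ_X ≈ ε × %ΔP_Y = -0.631 × (10.7%) = -6.8%.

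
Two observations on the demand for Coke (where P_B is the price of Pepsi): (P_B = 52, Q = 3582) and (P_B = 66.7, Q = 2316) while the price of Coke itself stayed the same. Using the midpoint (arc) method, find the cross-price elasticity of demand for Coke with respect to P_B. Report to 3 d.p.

-1.733

ΔQ_A = 2316 − 3582 = -1266; ΔP_B = 66.7 − 52 = 14.7.
Midpoints: Q̄_A = 2949.0, P̄_B = 59.35.
ε = (ΔQ_A/Q̄_A)/(ΔP_B/P̄_B) = (-1266/2949.0)/(14.7/59.35) ≈ -1.733.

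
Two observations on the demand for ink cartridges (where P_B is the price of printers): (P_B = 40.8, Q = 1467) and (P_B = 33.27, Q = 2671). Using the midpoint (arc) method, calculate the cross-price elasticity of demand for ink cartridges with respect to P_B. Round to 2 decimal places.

-2.86

ΔQ_A = 2671 − 1467 = 1204; ΔP_B = 33.27 − 40.8 = -7.53.
Midpoints: Q̄_A = 2069.0, P̄_B = 37.03.
ε = (ΔQ_A/Q̄_A)/(ΔP_B/P̄_B) = (1204/2069.0)/(-7.53/37.03) ≈ -2.86.
ε < 0: ink cartridges and printers are complements.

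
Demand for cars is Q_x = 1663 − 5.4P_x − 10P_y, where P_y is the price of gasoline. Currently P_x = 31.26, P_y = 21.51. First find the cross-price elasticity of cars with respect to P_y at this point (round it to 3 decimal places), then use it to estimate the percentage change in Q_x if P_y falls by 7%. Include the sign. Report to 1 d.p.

1.2%

At P_x = 31.26, P_y = 21.51: Q_x = 1279.096.
∂Q_x/∂P_y = -10.
ε = (∂Q_x/∂P_y)(P_y/Q_x) = -10.0000 × 21.51/1279.096 ≈ -0.168.
%ΔQ_x ≈ ε × %ΔP_y = -0.168 × (-7%) = 1.2%.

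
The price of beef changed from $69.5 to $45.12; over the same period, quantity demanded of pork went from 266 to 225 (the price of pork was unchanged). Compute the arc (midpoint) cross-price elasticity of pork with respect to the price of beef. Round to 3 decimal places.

ΔQ_A = 225 − 266 = -41; ΔP_B = 45.12 − 69.5 = -24.38.
Midpoints: Q̄_A = 245.5, P̄_B = 57.31.
ε = (ΔQ_A/Q̄_A)/(ΔP_B/P̄_B) = (-41/245.5)/(-24.38/57.31) ≈ 0.393.
ε > 0: pork and beef are substitutes.

0.393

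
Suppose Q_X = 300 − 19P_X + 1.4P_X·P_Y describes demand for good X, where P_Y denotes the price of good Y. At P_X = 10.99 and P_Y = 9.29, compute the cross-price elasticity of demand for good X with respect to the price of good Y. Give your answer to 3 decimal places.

At P_X = 10.99 and P_Y = 9.29: Q_X = 234.126.
∂Q_X/∂P_Y = 1.4P_X = 1.4(10.99) = 15.3860.
ε = (∂Q_X/∂P_Y)(P_Y/Q_X) = 15.3860 × (9.29/234.126) ≈ 0.611.
ε > 0: substitutes.

0.611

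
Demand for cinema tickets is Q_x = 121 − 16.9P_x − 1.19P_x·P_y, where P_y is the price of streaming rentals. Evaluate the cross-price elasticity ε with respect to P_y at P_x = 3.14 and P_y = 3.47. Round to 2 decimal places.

At P_x = 3.14 and P_y = 3.47: Q_x = 54.968.
∂Q_x/∂P_y = -1.19P_x = -1.19(3.14) = -3.7366.
ε = (∂Q_x/∂P_y)(P_y/Q_x) = -3.7366 × (3.47/54.968) ≈ -0.24.

-0.24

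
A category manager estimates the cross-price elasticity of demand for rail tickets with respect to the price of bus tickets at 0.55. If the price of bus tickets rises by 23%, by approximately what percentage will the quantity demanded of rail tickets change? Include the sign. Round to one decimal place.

12.7%

%ΔQ ≈ ε × %ΔP of bus tickets = 0.55 × (23%) = 12.7%.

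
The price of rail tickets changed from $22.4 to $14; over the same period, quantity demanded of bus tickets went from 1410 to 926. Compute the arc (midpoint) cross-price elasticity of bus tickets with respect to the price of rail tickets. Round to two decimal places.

0.90

ΔQ_A = 926 − 1410 = -484; ΔP_B = 14 − 22.4 = -8.4.
Midpoints: Q̄_A = 1168.0, P̄_B = 18.20.
ε = (ΔQ_A/Q̄_A)/(ΔP_B/P̄_B) = (-484/1168.0)/(-8.4/18.20) ≈ 0.90.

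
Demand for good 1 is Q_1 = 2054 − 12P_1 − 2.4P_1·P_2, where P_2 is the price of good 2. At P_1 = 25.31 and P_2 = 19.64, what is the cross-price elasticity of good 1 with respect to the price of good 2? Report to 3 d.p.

At P_1 = 25.31 and P_2 = 19.64: Q_1 = 557.268.
∂Q_1/∂P_2 = -2.4P_1 = -2.4(25.31) = -60.7440.
ε = (∂Q_1/∂P_2)(P_2/Q_1) = -60.7440 × (19.64/557.268) ≈ -2.141.

-2.141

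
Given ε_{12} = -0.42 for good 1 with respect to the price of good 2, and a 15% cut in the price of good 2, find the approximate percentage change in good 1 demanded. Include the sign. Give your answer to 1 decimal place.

%ΔQ ≈ ε × %ΔP of good 2 = -0.42 × (-15%) = 6.3%.
Demand for good 1 rises by about 6.3%.

6.3%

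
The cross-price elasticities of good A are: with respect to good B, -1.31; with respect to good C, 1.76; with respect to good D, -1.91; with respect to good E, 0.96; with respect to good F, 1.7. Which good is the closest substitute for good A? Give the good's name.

good C

Substitutes have ε > 0. Among the positive values, 1.76 (good C) is largest.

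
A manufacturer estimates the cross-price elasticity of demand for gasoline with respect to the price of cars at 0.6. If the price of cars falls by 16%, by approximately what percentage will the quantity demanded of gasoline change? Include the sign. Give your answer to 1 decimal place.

-9.6%

%ΔQ ≈ ε × %ΔP of cars = 0.6 × (-16%) = -9.6%.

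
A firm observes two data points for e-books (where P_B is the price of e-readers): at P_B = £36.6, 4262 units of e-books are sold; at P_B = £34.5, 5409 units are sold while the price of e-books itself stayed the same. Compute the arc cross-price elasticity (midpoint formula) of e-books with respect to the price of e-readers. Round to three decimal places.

ΔQ_A = 5409 − 4262 = 1147; ΔP_B = 34.5 − 36.6 = -2.1.
Midpoints: Q̄_A = 4835.5, P̄_B = 35.55.
ε = (ΔQ_A/Q̄_A)/(ΔP_B/P̄_B) = (1147/4835.5)/(-2.1/35.55) ≈ -4.016.

-4.016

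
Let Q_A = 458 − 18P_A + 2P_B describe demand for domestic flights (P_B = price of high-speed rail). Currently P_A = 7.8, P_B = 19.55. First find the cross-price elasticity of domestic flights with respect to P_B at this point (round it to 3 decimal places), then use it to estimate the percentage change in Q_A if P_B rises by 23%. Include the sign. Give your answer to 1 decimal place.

At P_A = 7.8, P_B = 19.55: Q_A = 356.7.
∂Q_A/∂P_B = 2.
ε = (∂Q_A/∂P_B)(P_B/Q_A) = 2.0000 × 19.55/356.7 ≈ 0.110.
%ΔQ_A ≈ ε × %ΔP_B = 0.110 × (23%) = 2.5%.

2.5%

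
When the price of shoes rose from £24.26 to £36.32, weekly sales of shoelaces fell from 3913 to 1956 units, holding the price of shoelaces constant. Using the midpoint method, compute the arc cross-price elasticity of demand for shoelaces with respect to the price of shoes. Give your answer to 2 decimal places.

ΔQ_A = 1956 − 3913 = -1957; ΔP_B = 36.32 − 24.26 = 12.06.
Midpoints: Q̄_A = 2934.5, P̄_B = 30.29.
ε = (ΔQ_A/Q̄_A)/(ΔP_B/P̄_B) = (-1957/2934.5)/(12.06/30.29) ≈ -1.67.

-1.67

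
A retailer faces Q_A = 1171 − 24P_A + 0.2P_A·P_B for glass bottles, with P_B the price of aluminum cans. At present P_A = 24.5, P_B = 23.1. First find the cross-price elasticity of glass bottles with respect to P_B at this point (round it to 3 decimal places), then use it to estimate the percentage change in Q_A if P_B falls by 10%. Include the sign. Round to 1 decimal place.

At P_A = 24.5, P_B = 23.1: Q_A = 696.19.
∂Q_A/∂P_B = 0.2P_A = 4.9000.
ε = (∂Q_A/∂P_B)(P_B/Q_A) = 4.9000 × 23.1/696.19 ≈ 0.163.
%ΔQ_A ≈ ε × %ΔP_B = 0.163 × (-10%) = -1.6%.

-1.6%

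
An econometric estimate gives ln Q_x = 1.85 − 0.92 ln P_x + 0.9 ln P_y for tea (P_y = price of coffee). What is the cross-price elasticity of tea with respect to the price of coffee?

0.90

In a log-linear (constant-elasticity) demand function, the coefficient on ln P_y is the cross-price elasticity.
ε = 0.90. Positive, so tea and coffee are substitutes.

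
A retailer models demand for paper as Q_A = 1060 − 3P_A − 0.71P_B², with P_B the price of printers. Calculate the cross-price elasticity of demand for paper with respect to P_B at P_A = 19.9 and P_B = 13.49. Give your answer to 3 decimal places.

-0.297

At P_A = 19.9 and P_B = 13.49: Q_A = 871.094.
∂Q_A/∂P_B = -1.42P_B = -1.42(13.49) = -19.1558.
ε = (∂Q_A/∂P_B)(P_B/Q_A) = -19.1558 × (13.49/871.094) ≈ -0.297.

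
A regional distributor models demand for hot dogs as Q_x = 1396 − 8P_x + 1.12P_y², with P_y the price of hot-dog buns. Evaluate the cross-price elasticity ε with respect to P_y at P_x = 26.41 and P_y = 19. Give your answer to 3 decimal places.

At P_x = 26.41 and P_y = 19: Q_x = 1589.04.
∂Q_x/∂P_y = 2.24P_y = 2.24(19) = 42.5600.
ε = (∂Q_x/∂P_y)(P_y/Q_x) = 42.5600 × (19/1589.04) ≈ 0.509.
ε > 0: substitutes.

0.509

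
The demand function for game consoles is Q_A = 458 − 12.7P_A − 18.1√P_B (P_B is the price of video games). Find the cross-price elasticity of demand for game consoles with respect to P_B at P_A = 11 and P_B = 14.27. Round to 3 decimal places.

-0.137

At P_A = 11 and P_B = 14.27: Q_A = 249.926.
∂Q_A/∂P_B = -18.1/(2√P_B) = -18.1/(2√14.27) = -2.3957.
ε = (∂Q_A/∂P_B)(P_B/Q_A) = -2.3957 × (14.27/249.926) ≈ -0.137.
ε < 0: complements.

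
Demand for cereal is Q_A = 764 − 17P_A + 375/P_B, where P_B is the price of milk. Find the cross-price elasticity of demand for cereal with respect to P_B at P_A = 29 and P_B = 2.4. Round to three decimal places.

-0.366

At P_A = 29 and P_B = 2.4: Q_A = 427.25.
∂Q_A/∂P_B = −375/P_B² = -65.1042.
ε = (∂Q_A/∂P_B)(P_B/Q_A) = -65.1042 × (2.4/427.25) ≈ -0.366.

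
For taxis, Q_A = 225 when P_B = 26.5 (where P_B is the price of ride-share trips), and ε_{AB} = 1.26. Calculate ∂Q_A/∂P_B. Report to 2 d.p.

10.70

ε = (∂Q_A/∂P_B)·(P_B/Q_A) ⇒ ∂Q_A/∂P_B = ε·Q_A/P_B = 1.26 × 225/26.5 ≈ 10.70.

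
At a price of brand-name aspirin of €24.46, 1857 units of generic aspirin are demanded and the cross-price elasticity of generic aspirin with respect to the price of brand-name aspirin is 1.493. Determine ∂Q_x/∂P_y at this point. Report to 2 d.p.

113.35

ε = (∂Q_x/∂P_y)·(P_y/Q_x) ⇒ ∂Q_x/∂P_y = ε·Q_x/P_y = 1.493 × 1857/24.46 ≈ 113.35.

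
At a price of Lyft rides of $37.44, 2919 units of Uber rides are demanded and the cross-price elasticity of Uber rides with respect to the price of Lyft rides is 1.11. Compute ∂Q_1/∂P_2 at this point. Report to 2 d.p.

ε = (∂Q_1/∂P_2)·(P_2/Q_1) ⇒ ∂Q_1/∂P_2 = ε·Q_1/P_2 = 1.11 × 2919/37.44 ≈ 86.54.

86.54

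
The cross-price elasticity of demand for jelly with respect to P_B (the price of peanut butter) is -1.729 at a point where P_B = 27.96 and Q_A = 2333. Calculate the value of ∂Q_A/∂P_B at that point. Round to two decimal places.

-144.27

ε = (∂Q_A/∂P_B)·(P_B/Q_A) ⇒ ∂Q_A/∂P_B = ε·Q_A/P_B = -1.729 × 2333/27.96 ≈ -144.27.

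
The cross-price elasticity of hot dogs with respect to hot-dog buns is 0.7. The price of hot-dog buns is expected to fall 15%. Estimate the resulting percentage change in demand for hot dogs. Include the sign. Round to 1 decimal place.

%ΔQ ≈ ε × %ΔP of hot-dog buns = 0.7 × (-15%) = -10.5%.
Demand for hot dogs falls by about 10.5%.

-10.5%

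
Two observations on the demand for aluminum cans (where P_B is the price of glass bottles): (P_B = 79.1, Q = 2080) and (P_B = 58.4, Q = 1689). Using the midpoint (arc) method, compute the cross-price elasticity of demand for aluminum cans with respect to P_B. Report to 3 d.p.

0.689

ΔQ_A = 1689 − 2080 = -391; ΔP_B = 58.4 − 79.1 = -20.7.
Midpoints: Q̄_A = 1884.5, P̄_B = 68.75.
ε = (ΔQ_A/Q̄_A)/(ΔP_B/P̄_B) = (-391/1884.5)/(-20.7/68.75) ≈ 0.689.
ε > 0: aluminum cans and glass bottles are substitutes.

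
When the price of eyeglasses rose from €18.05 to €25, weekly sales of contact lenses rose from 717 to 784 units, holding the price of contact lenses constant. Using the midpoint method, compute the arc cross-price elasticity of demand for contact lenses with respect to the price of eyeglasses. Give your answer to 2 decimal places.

0.28

ΔQ_A = 784 − 717 = 67; ΔP_B = 25 − 18.05 = 6.95.
Midpoints: Q̄_A = 750.5, P̄_B = 21.52.
ε = (ΔQ_A/Q̄_A)/(ΔP_B/P̄_B) = (67/750.5)/(6.95/21.52) ≈ 0.28.
ε > 0: contact lenses and eyeglasses are substitutes.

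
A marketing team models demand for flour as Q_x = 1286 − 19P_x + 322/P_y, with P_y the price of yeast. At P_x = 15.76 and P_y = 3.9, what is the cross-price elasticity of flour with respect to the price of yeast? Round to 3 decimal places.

-0.077

At P_x = 15.76 and P_y = 3.9: Q_x = 1069.124.
∂Q_x/∂P_y = −322/P_y² = -21.1703.
ε = (∂Q_x/∂P_y)(P_y/Q_x) = -21.1703 × (3.9/1069.124) ≈ -0.077.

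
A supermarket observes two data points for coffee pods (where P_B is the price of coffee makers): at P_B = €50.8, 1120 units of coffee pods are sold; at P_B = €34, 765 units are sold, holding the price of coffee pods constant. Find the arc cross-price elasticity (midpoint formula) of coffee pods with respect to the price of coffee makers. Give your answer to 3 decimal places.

0.951

ΔQ_A = 765 − 1120 = -355; ΔP_B = 34 − 50.8 = -16.8.
Midpoints: Q̄_A = 942.5, P̄_B = 42.40.
ε = (ΔQ_A/Q̄_A)/(ΔP_B/P̄_B) = (-355/942.5)/(-16.8/42.40) ≈ 0.951.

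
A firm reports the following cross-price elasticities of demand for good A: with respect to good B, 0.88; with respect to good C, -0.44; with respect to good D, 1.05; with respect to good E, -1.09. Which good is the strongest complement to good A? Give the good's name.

good E

Complements have ε < 0. The most negative value is -1.09 (good E).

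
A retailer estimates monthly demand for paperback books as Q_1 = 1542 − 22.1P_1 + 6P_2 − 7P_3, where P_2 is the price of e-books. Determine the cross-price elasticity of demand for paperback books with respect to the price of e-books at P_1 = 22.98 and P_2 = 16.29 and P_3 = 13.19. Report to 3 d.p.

At P_1 = 22.98 and P_2 = 16.29 and P_3 = 13.19: Q_1 = 1039.552.
∂Q_1/∂P_2 = 6.
ε = (∂Q_1/∂P_2)(P_2/Q_1) = 6 × (16.29/1039.552) ≈ 0.094.
Since ε > 0, paperback books and e-books are substitutes.

0.094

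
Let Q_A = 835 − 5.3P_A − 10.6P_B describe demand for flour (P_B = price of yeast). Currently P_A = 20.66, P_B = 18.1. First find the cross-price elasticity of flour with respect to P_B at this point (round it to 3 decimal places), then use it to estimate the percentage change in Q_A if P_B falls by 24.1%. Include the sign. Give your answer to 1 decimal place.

At P_A = 20.66, P_B = 18.1: Q_A = 533.642.
∂Q_A/∂P_B = -10.6.
ε = (∂Q_A/∂P_B)(P_B/Q_A) = -10.6000 × 18.1/533.642 ≈ -0.360.
%ΔQ_A ≈ ε × %ΔP_B = -0.360 × (-24.1%) = 8.7%.

8.7%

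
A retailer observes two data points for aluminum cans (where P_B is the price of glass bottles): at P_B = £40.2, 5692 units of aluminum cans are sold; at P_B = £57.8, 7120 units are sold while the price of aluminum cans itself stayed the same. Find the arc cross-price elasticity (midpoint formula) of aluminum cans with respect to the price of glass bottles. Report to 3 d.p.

ΔQ_A = 7120 − 5692 = 1428; ΔP_B = 57.8 − 40.2 = 17.6.
Midpoints: Q̄_A = 6406.0, P̄_B = 49.00.
ε = (ΔQ_A/Q̄_A)/(ΔP_B/P̄_B) = (1428/6406.0)/(17.6/49.00) ≈ 0.621.
ε > 0: aluminum cans and glass bottles are substitutes.

0.621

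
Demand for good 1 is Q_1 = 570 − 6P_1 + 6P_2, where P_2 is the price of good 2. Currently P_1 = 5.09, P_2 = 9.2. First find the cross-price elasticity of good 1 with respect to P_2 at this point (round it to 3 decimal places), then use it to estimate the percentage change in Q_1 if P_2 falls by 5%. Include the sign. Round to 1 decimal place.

At P_1 = 5.09, P_2 = 9.2: Q_1 = 594.66.
∂Q_1/∂P_2 = 6.
ε = (∂Q_1/∂P_2)(P_2/Q_1) = 6.0000 × 9.2/594.66 ≈ 0.093.
%ΔQ_1 ≈ ε × %ΔP_2 = 0.093 × (-5%) = -0.5%.

-0.5%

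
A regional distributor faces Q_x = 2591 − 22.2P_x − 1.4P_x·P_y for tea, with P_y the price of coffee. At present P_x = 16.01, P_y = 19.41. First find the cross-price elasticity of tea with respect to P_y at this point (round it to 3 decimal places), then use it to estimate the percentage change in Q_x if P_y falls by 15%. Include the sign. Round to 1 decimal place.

At P_x = 16.01, P_y = 19.41: Q_x = 1800.522.
∂Q_x/∂P_y = -1.4P_x = -22.4140.
ε = (∂Q_x/∂P_y)(P_y/Q_x) = -22.4140 × 19.41/1800.522 ≈ -0.242.
%ΔQ_x ≈ ε × %ΔP_y = -0.242 × (-15%) = 3.6%.

3.6%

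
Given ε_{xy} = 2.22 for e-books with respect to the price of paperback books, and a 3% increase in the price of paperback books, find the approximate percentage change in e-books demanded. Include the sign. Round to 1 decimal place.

6.7%

%ΔQ ≈ ε × %ΔP of paperback books = 2.22 × (3%) = 6.7%.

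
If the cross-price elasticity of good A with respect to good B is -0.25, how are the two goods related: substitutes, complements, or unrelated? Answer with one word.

complements

ε = -0.25 < 0, so a higher price of good B lowers demand for good A: complements.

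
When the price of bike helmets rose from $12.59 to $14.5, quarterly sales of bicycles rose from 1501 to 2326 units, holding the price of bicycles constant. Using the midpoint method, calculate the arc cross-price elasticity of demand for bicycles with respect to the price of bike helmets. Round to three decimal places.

ΔQ_A = 2326 − 1501 = 825; ΔP_B = 14.5 − 12.59 = 1.91.
Midpoints: Q̄_A = 1913.5, P̄_B = 13.54.
ε = (ΔQ_A/Q̄_A)/(ΔP_B/P̄_B) = (825/1913.5)/(1.91/13.54) ≈ 3.058.
ε > 0: bicycles and bike helmets are substitutes.

3.058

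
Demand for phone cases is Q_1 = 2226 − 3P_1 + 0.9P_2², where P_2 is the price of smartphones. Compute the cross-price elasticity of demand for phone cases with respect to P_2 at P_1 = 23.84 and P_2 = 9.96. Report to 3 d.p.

At P_1 = 23.84 and P_2 = 9.96: Q_1 = 2243.761.
∂Q_1/∂P_2 = 1.8P_2 = 1.8(9.96) = 17.9280.
ε = (∂Q_1/∂P_2)(P_2/Q_1) = 17.9280 × (9.96/2243.761) ≈ 0.080.

0.080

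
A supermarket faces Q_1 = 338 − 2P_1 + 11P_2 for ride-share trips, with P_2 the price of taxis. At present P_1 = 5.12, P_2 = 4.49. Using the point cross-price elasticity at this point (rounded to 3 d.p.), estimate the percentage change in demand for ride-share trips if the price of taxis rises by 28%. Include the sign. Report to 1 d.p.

3.7%

At P_1 = 5.12, P_2 = 4.49: Q_1 = 377.15.
∂Q_1/∂P_2 = 11.
ε = (∂Q_1/∂P_2)(P_2/Q_1) = 11.0000 × 4.49/377.15 ≈ 0.131.
%ΔQ_1 ≈ ε × %ΔP_2 = 0.131 × (28%) = 3.7%.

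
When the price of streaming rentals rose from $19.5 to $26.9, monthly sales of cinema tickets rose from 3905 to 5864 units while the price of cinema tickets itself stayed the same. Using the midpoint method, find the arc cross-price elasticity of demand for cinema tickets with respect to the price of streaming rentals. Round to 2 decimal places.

1.26

ΔQ_A = 5864 − 3905 = 1959; ΔP_B = 26.9 − 19.5 = 7.4.
Midpoints: Q̄_A = 4884.5, P̄_B = 23.20.
ε = (ΔQ_A/Q̄_A)/(ΔP_B/P̄_B) = (1959/4884.5)/(7.4/23.20) ≈ 1.26.
ε > 0: cinema tickets and streaming rentals are substitutes.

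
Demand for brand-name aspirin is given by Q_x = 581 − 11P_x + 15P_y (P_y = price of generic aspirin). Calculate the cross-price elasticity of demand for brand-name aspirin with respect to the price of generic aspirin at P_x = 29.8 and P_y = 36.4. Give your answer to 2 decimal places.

0.68

At P_x = 29.8 and P_y = 36.4: Q_x = 799.2.
∂Q_x/∂P_y = 15.
ε = (∂Q_x/∂P_y)(P_y/Q_x) = 15 × (36.4/799.2) ≈ 0.68.
Since ε > 0, brand-name aspirin and generic aspirin are substitutes.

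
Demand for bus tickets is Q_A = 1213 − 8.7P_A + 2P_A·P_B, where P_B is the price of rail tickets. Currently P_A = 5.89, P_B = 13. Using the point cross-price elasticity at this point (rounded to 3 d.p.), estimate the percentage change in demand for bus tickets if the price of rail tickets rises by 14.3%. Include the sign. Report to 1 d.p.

1.7%

At P_A = 5.89, P_B = 13: Q_A = 1314.897.
∂Q_A/∂P_B = 2P_A = 11.7800.
ε = (∂Q_A/∂P_B)(P_B/Q_A) = 11.7800 × 13/1314.897 ≈ 0.116.
%ΔQ_A ≈ ε × %ΔP_B = 0.116 × (14.3%) = 1.7%.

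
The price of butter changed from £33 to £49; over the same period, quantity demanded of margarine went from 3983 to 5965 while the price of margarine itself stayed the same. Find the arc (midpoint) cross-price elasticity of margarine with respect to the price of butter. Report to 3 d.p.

ΔQ_A = 5965 − 3983 = 1982; ΔP_B = 49 − 33 = 16.
Midpoints: Q̄_A = 4974.0, P̄_B = 41.00.
ε = (ΔQ_A/Q̄_A)/(ΔP_B/P̄_B) = (1982/4974.0)/(16/41.00) ≈ 1.021.

1.021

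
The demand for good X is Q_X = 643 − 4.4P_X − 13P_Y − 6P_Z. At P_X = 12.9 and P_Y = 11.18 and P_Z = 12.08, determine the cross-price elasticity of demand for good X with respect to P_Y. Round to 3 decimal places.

-0.394

At P_X = 12.9 and P_Y = 11.18 and P_Z = 12.08: Q_X = 368.42.
∂Q_X/∂P_Y = -13.
ε = (∂Q_X/∂P_Y)(P_Y/Q_X) = -13 × (11.18/368.42) ≈ -0.394.
Since ε < 0, good X and good Y are complements.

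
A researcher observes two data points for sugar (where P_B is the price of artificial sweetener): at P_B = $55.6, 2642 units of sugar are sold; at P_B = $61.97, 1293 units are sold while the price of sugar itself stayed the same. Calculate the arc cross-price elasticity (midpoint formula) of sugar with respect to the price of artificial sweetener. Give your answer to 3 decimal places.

ΔQ_A = 1293 − 2642 = -1349; ΔP_B = 61.97 − 55.6 = 6.37.
Midpoints: Q̄_A = 1967.5, P̄_B = 58.78.
ε = (ΔQ_A/Q̄_A)/(ΔP_B/P̄_B) = (-1349/1967.5)/(6.37/58.78) ≈ -6.327.
ε < 0: sugar and artificial sweetener are complements.

-6.327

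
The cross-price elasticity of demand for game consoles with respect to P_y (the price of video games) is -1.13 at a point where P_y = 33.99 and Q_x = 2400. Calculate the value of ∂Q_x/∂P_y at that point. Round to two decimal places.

ε = (∂Q_x/∂P_y)·(P_y/Q_x) ⇒ ∂Q_x/∂P_y = ε·Q_x/P_y = -1.13 × 2400/33.99 ≈ -79.79.

-79.79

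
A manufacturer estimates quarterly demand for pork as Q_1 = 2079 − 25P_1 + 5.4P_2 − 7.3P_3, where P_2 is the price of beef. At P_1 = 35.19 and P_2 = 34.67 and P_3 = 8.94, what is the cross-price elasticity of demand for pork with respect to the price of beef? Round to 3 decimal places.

0.142

At P_1 = 35.19 and P_2 = 34.67 and P_3 = 8.94: Q_1 = 1321.206.
∂Q_1/∂P_2 = 5.4.
ε = (∂Q_1/∂P_2)(P_2/Q_1) = 5.4 × (34.67/1321.206) ≈ 0.142.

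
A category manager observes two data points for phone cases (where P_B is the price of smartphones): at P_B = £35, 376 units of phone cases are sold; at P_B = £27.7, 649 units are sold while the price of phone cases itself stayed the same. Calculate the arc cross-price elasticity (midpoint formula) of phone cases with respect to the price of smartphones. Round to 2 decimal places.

ΔQ_A = 649 − 376 = 273; ΔP_B = 27.7 − 35 = -7.3.
Midpoints: Q̄_A = 512.5, P̄_B = 31.35.
ε = (ΔQ_A/Q̄_A)/(ΔP_B/P̄_B) = (273/512.5)/(-7.3/31.35) ≈ -2.29.
ε < 0: phone cases and smartphones are complements.

-2.29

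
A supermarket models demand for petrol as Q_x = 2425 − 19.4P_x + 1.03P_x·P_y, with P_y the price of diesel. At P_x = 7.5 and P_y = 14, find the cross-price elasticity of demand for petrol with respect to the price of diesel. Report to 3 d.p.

At P_x = 7.5 and P_y = 14: Q_x = 2387.65.
∂Q_x/∂P_y = 1.03P_x = 1.03(7.5) = 7.7250.
ε = (∂Q_x/∂P_y)(P_y/Q_x) = 7.7250 × (14/2387.65) ≈ 0.045.

0.045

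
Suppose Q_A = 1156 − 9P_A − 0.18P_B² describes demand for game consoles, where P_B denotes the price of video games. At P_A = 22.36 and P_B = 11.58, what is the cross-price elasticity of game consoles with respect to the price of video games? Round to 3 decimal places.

-0.052

At P_A = 22.36 and P_B = 11.58: Q_A = 930.623.
∂Q_A/∂P_B = -0.36P_B = -0.36(11.58) = -4.1688.
ε = (∂Q_A/∂P_B)(P_B/Q_A) = -4.1688 × (11.58/930.623) ≈ -0.052.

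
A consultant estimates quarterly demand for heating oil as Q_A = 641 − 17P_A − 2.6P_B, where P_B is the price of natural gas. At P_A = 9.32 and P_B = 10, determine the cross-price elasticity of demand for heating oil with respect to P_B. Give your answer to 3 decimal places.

-0.057

At P_A = 9.32 and P_B = 10: Q_A = 456.56.
∂Q_A/∂P_B = -2.6.
ε = (∂Q_A/∂P_B)(P_B/Q_A) = -2.6 × (10/456.56) ≈ -0.057.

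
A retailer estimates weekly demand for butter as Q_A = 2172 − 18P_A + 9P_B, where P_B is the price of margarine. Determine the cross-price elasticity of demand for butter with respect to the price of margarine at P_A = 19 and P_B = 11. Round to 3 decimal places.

At P_A = 19 and P_B = 11: Q_A = 1929.
∂Q_A/∂P_B = 9.
ε = (∂Q_A/∂P_B)(P_B/Q_A) = 9 × (11/1929) ≈ 0.051.

0.051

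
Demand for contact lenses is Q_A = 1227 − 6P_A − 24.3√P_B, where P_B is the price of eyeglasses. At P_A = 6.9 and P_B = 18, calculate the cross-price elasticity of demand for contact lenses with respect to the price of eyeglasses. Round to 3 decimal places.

-0.048

At P_A = 6.9 and P_B = 18: Q_A = 1082.504.
∂Q_A/∂P_B = -24.3/(2√P_B) = -24.3/(2√18) = -2.8638.
ε = (∂Q_A/∂P_B)(P_B/Q_A) = -2.8638 × (18/1082.504) ≈ -0.048.
ε < 0: complements.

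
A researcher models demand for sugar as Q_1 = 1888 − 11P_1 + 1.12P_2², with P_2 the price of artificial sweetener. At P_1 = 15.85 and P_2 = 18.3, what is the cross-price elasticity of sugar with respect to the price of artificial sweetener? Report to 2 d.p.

0.36

At P_1 = 15.85 and P_2 = 18.3: Q_1 = 2088.727.
∂Q_1/∂P_2 = 2.24P_2 = 2.24(18.3) = 40.9920.
ε = (∂Q_1/∂P_2)(P_2/Q_1) = 40.9920 × (18.3/2088.727) ≈ 0.36.
ε > 0: substitutes.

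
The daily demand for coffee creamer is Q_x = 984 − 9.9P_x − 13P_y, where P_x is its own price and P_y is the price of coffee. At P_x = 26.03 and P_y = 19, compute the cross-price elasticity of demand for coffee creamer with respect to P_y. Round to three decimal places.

-0.515

At P_x = 26.03 and P_y = 19: Q_x = 479.303.
∂Q_x/∂P_y = -13.
ε = (∂Q_x/∂P_y)(P_y/Q_x) = -13 × (19/479.303) ≈ -0.515.
Since ε < 0, coffee creamer and coffee are complements.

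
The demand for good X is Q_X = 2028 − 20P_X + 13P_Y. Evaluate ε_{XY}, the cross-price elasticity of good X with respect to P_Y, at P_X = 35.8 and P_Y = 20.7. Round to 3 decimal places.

0.170

At P_X = 35.8 and P_Y = 20.7: Q_X = 1581.1.
∂Q_X/∂P_Y = 13.
ε = (∂Q_X/∂P_Y)(P_Y/Q_X) = 13 × (20.7/1581.1) ≈ 0.170.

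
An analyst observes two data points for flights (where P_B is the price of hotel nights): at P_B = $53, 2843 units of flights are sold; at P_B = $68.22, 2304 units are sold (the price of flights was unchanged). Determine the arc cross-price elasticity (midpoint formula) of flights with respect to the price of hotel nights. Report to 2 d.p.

ΔQ_A = 2304 − 2843 = -539; ΔP_B = 68.22 − 53 = 15.22.
Midpoints: Q̄_A = 2573.5, P̄_B = 60.61.
ε = (ΔQ_A/Q̄_A)/(ΔP_B/P̄_B) = (-539/2573.5)/(15.22/60.61) ≈ -0.83.
ε < 0: flights and hotel nights are complements.

-0.83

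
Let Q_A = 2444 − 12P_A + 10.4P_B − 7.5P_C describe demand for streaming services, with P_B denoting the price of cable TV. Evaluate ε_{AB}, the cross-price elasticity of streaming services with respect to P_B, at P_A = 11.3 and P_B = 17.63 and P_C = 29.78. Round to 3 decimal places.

0.081

At P_A = 11.3 and P_B = 17.63 and P_C = 29.78: Q_A = 2268.402.
∂Q_A/∂P_B = 10.4.
ε = (∂Q_A/∂P_B)(P_B/Q_A) = 10.4 × (17.63/2268.402) ≈ 0.081.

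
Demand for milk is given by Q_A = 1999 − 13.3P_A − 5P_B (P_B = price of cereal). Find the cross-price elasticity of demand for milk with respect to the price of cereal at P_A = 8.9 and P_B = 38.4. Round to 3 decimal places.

At P_A = 8.9 and P_B = 38.4: Q_A = 1688.63.
∂Q_A/∂P_B = -5.
ε = (∂Q_A/∂P_B)(P_B/Q_A) = -5 × (38.4/1688.63) ≈ -0.114.

-0.114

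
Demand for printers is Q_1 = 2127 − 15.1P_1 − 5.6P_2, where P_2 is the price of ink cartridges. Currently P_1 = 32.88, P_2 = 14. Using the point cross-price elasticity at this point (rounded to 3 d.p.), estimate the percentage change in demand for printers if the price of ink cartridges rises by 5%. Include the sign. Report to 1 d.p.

At P_1 = 32.88, P_2 = 14: Q_1 = 1552.112.
∂Q_1/∂P_2 = -5.6.
ε = (∂Q_1/∂P_2)(P_2/Q_1) = -5.6000 × 14/1552.112 ≈ -0.051.
%ΔQ_1 ≈ ε × %ΔP_2 = -0.051 × (5%) = -0.3%.

-0.3%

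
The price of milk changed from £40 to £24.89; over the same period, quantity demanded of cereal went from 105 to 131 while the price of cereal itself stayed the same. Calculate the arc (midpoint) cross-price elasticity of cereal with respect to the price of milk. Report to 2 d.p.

ΔQ_A = 131 − 105 = 26; ΔP_B = 24.89 − 40 = -15.11.
Midpoints: Q̄_A = 118.0, P̄_B = 32.45.
ε = (ΔQ_A/Q̄_A)/(ΔP_B/P̄_B) = (26/118.0)/(-15.11/32.45) ≈ -0.47.
ε < 0: cereal and milk are complements.

-0.47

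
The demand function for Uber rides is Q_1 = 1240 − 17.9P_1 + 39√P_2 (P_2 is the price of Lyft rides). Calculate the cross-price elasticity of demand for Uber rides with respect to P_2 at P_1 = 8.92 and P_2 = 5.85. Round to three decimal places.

0.040

At P_1 = 8.92 and P_2 = 5.85: Q_1 = 1174.660.
∂Q_1/∂P_2 = 39/(2√P_2) = 39/(2√5.85) = 8.0623.
ε = (∂Q_1/∂P_2)(P_2/Q_1) = 8.0623 × (5.85/1174.660) ≈ 0.040.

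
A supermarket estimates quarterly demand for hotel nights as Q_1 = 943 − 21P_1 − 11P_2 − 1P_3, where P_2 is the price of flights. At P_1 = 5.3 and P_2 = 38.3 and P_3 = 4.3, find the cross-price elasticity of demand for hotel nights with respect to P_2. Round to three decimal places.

At P_1 = 5.3 and P_2 = 38.3 and P_3 = 4.3: Q_1 = 406.1.
∂Q_1/∂P_2 = -11.
ε = (∂Q_1/∂P_2)(P_2/Q_1) = -11 × (38.3/406.1) ≈ -1.037.
Since ε < 0, hotel nights and flights are complements.

-1.037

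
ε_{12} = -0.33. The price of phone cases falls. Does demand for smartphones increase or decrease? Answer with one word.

ε < 0 and the price of phone cases falls, so the quantity of smartphones moves in the opposite direction: it increases.

increase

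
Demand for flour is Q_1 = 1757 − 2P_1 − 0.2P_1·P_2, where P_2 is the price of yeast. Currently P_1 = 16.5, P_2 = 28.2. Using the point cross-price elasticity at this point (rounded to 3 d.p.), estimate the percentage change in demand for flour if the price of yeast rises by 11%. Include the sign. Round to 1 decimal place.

-0.6%

At P_1 = 16.5, P_2 = 28.2: Q_1 = 1630.94.
∂Q_1/∂P_2 = -0.2P_1 = -3.3000.
ε = (∂Q_1/∂P_2)(P_2/Q_1) = -3.3000 × 28.2/1630.94 ≈ -0.057.
%ΔQ_1 ≈ ε × %ΔP_2 = -0.057 × (11%) = -0.6%.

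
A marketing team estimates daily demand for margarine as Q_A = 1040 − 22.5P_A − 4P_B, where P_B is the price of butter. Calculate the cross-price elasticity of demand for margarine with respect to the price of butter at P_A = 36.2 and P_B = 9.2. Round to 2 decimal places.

At P_A = 36.2 and P_B = 9.2: Q_A = 188.7.
∂Q_A/∂P_B = -4.
ε = (∂Q_A/∂P_B)(P_B/Q_A) = -4 × (9.2/188.7) ≈ -0.20.

-0.20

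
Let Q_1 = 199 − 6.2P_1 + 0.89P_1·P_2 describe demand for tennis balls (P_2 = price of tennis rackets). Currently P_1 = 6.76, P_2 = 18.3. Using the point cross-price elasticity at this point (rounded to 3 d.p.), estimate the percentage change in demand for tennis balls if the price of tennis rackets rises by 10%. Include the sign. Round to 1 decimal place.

4.1%

At P_1 = 6.76, P_2 = 18.3: Q_1 = 267.188.
∂Q_1/∂P_2 = 0.89P_1 = 6.0164.
ε = (∂Q_1/∂P_2)(P_2/Q_1) = 6.0164 × 18.3/267.188 ≈ 0.412.
%ΔQ_1 ≈ ε × %ΔP_2 = 0.412 × (10%) = 4.1%.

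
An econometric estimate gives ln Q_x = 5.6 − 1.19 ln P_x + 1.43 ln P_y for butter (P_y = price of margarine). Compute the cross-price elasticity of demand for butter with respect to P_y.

1.43

In a log-linear (constant-elasticity) demand function, the coefficient on ln P_y is the cross-price elasticity.
ε = 1.43. Positive, so butter and margarine are substitutes.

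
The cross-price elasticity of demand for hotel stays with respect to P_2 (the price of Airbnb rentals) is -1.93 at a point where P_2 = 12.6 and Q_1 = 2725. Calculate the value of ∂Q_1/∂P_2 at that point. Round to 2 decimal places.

ε = (∂Q_1/∂P_2)·(P_2/Q_1) ⇒ ∂Q_1/∂P_2 = ε·Q_1/P_2 = -1.93 × 2725/12.6 ≈ -417.40.

-417.40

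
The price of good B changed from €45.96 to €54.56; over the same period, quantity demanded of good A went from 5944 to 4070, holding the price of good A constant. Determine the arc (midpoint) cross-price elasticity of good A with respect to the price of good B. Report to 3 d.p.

-2.187

ΔQ_A = 4070 − 5944 = -1874; ΔP_B = 54.56 − 45.96 = 8.6.
Midpoints: Q̄_A = 5007.0, P̄_B = 50.26.
ε = (ΔQ_A/Q̄_A)/(ΔP_B/P̄_B) = (-1874/5007.0)/(8.6/50.26) ≈ -2.187.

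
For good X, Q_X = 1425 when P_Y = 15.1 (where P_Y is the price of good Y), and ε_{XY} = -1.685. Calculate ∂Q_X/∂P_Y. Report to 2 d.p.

-159.01

ε = (∂Q_X/∂P_Y)·(P_Y/Q_X) ⇒ ∂Q_X/∂P_Y = ε·Q_X/P_Y = -1.685 × 1425/15.1 ≈ -159.01.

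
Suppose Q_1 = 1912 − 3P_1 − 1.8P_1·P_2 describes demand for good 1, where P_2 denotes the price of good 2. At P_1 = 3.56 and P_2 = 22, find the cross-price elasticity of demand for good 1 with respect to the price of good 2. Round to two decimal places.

-0.08

At P_1 = 3.56 and P_2 = 22: Q_1 = 1760.344.
∂Q_1/∂P_2 = -1.8P_1 = -1.8(3.56) = -6.4080.
ε = (∂Q_1/∂P_2)(P_2/Q_1) = -6.4080 × (22/1760.344) ≈ -0.08.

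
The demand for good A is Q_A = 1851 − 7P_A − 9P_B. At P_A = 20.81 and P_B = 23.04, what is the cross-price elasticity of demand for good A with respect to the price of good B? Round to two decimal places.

-0.14

At P_A = 20.81 and P_B = 23.04: Q_A = 1497.97.
∂Q_A/∂P_B = -9.
ε = (∂Q_A/∂P_B)(P_B/Q_A) = -9 × (23.04/1497.97) ≈ -0.14.
Since ε < 0, good A and good B are complements.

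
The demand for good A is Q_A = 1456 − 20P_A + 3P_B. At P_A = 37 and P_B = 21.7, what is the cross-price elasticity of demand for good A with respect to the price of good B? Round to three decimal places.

At P_A = 37 and P_B = 21.7: Q_A = 781.1.
∂Q_A/∂P_B = 3.
ε = (∂Q_A/∂P_B)(P_B/Q_A) = 3 × (21.7/781.1) ≈ 0.083.

0.083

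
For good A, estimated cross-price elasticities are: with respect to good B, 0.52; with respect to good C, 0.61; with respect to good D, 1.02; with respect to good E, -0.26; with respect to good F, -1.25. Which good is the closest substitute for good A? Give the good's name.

good D

Substitutes have ε > 0. Among the positive values, 1.02 (good D) is largest.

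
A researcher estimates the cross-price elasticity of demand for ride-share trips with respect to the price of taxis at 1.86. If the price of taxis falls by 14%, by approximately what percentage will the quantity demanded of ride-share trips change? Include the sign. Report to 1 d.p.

-26.0%

%ΔQ ≈ ε × %ΔP of taxis = 1.86 × (-14%) = -26.0%.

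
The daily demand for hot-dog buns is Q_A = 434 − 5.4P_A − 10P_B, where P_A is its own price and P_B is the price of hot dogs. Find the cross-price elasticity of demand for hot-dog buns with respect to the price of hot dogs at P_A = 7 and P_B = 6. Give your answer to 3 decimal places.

At P_A = 7 and P_B = 6: Q_A = 336.2.
∂Q_A/∂P_B = -10.
ε = (∂Q_A/∂P_B)(P_B/Q_A) = -10 × (6/336.2) ≈ -0.178.
Since ε < 0, hot-dog buns and hot dogs are complements.

-0.178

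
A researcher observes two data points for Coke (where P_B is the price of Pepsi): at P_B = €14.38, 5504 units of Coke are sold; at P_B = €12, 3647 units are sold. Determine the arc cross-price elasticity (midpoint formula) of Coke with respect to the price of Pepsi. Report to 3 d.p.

2.249

ΔQ_A = 3647 − 5504 = -1857; ΔP_B = 12 − 14.38 = -2.38.
Midpoints: Q̄_A = 4575.5, P̄_B = 13.19.
ε = (ΔQ_A/Q̄_A)/(ΔP_B/P̄_B) = (-1857/4575.5)/(-2.38/13.19) ≈ 2.249.
ε > 0: Coke and Pepsi are substitutes.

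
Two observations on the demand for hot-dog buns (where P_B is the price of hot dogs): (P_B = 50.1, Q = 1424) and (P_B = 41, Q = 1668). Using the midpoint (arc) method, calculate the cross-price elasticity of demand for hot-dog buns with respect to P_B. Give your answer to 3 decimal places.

-0.790

ΔQ_A = 1668 − 1424 = 244; ΔP_B = 41 − 50.1 = -9.1.
Midpoints: Q̄_A = 1546.0, P̄_B = 45.55.
ε = (ΔQ_A/Q̄_A)/(ΔP_B/P̄_B) = (244/1546.0)/(-9.1/45.55) ≈ -0.790.
ε < 0: hot-dog buns and hot dogs are complements.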